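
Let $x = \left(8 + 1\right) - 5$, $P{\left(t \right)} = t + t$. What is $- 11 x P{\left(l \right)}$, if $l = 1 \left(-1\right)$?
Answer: $88$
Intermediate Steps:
$l = -1$
$P{\left(t \right)} = 2 t$
$x = 4$ ($x = 9 - 5 = 4$)
$- 11 x P{\left(l \right)} = \left(-11\right) 4 \cdot 2 \left(-1\right) = \left(-44\right) \left(-2\right) = 88$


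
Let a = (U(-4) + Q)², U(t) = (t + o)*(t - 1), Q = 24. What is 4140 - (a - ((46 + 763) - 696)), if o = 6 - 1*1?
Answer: 3892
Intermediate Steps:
o = 5 (o = 6 - 1 = 5)
U(t) = (-1 + t)*(5 + t) (U(t) = (t + 5)*(t - 1) = (5 + t)*(-1 + t) = (-1 + t)*(5 + t))
a = 361 (a = ((-5 + (-4)² + 4*(-4)) + 24)² = ((-5 + 16 - 16) + 24)² = (-5 + 24)² = 19² = 361)
4140 - (a - ((46 + 763) - 696)) = 4140 - (361 - ((46 + 763) - 696)) = 4140 - (361 - (809 - 696)) = 4140 - (361 - 1*113) = 4140 - (361 - 113) = 4140 - 1*248 = 4140 - 248 = 3892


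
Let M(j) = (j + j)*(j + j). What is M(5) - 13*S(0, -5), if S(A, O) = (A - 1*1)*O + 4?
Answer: -17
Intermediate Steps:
M(j) = 4*j² (M(j) = (2*j)*(2*j) = 4*j²)
S(A, O) = 4 + O*(-1 + A) (S(A, O) = (A - 1)*O + 4 = (-1 + A)*O + 4 = O*(-1 + A) + 4 = 4 + O*(-1 + A))
M(5) - 13*S(0, -5) = 4*5² - 13*(4 - 1*(-5) + 0*(-5)) = 4*25 - 13*(4 + 5 + 0) = 100 - 13*9 = 100 - 117 = -17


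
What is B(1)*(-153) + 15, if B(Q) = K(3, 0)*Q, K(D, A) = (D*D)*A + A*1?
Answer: 15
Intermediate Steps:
K(D, A) = A + A*D**2 (K(D, A) = D**2*A + A = A*D**2 + A = A + A*D**2)
B(Q) = 0 (B(Q) = (0*(1 + 3**2))*Q = (0*(1 + 9))*Q = (0*10)*Q = 0*Q = 0)
B(1)*(-153) + 15 = 0*(-153) + 15 = 0 + 15 = 15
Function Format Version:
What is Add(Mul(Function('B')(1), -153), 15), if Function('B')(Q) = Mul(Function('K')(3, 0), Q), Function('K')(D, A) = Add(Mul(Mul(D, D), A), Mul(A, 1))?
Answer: 15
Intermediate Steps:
Function('K')(D, A) = Add(A, Mul(A, Pow(D, 2))) (Function('K')(D, A) = Add(Mul(Pow(D, 2), A), A) = Add(Mul(A, Pow(D, 2)), A) = Add(A, Mul(A, Pow(D, 2))))
Function('B')(Q) = 0 (Function('B')(Q) = Mul(Mul(0, Add(1, Pow(3, 2))), Q) = Mul(Mul(0, Add(1, 9)), Q) = Mul(Mul(0, 10), Q) = Mul(0, Q) = 0)
Add(Mul(Function('B')(1), -153), 15) = Add(Mul(0, -153), 15) = Add(0, 15) = 15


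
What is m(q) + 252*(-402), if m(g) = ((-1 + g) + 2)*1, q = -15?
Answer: -101318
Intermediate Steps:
m(g) = 1 + g (m(g) = (1 + g)*1 = 1 + g)
m(q) + 252*(-402) = (1 - 15) + 252*(-402) = -14 - 101304 = -101318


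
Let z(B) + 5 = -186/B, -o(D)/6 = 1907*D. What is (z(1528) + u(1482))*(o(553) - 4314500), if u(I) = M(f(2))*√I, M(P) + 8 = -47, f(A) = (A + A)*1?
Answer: 20820928219/382 + 585305930*√1482 ≈ 2.2587e+10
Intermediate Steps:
o(D) = -11442*D
f(A) = 2*A (f(A) = (2*A)*1 = 2*A)
M(P) = -55 (M(P) = -8 - 47 = -55)
z(B) = -5 - 186/B
u(I) = -55*√I
(z(1528) + u(1482))*(o(553) - 4314500) = ((-5 - 186/1528) - 55*√1482)*(-11442*553 - 4314500) = ((-5 - 186*1/1528) - 55*√1482)*(-6327426 - 4314500) = ((-5 - 93/764) - 55*√1482)*(-10641926) = (-3913/764 - 55*√1482)*(-10641926) = 20820928219/382 + 585305930*√1482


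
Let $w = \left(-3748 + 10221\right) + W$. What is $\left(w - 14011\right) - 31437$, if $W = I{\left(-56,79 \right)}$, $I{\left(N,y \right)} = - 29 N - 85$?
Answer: $-37436$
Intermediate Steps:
$I{\left(N,y \right)} = -85 - 29 N$
$W = 1539$ ($W = -85 - -1624 = -85 + 1624 = 1539$)
$w = 8012$ ($w = \left(-3748 + 10221\right) + 1539 = 6473 + 1539 = 8012$)
$\left(w - 14011\right) - 31437 = \left(8012 - 14011\right) - 31437 = -5999 - 31437 = -37436$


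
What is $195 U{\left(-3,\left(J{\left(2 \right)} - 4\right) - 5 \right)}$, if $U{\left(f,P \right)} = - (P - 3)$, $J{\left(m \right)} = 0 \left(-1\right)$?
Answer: $2340$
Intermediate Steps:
$J{\left(m \right)} = 0$
$U{\left(f,P \right)} = 3 - P$ ($U{\left(f,P \right)} = - (-3 + P) = 3 - P$)
$195 U{\left(-3,\left(J{\left(2 \right)} - 4\right) - 5 \right)} = 195 \left(3 - \left(\left(0 - 4\right) - 5\right)\right) = 195 \left(3 - \left(-4 - 5\right)\right) = 195 \left(3 - -9\right) = 195 \left(3 + 9\right) = 195 \cdot 12 = 2340$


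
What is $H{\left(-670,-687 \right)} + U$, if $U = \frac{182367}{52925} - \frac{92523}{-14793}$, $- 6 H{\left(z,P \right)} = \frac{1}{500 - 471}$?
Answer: $\frac{15180070537}{1565839050} \approx 9.6945$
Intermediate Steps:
$H{\left(z,P \right)} = - \frac{1}{174}$ ($H{\left(z,P \right)} = - \frac{1}{6 \left(500 - 471\right)} = - \frac{1}{6 \cdot 29} = \left(- \frac{1}{6}\right) \frac{1}{29} = - \frac{1}{174}$)
$U = \frac{2531511602}{260973175}$ ($U = 182367 \cdot \frac{1}{52925} - - \frac{30841}{4931} = \frac{182367}{52925} + \frac{30841}{4931} = \frac{2531511602}{260973175} \approx 9.7003$)
$H{\left(-670,-687 \right)} + U = - \frac{1}{174} + \frac{2531511602}{260973175} = \frac{15180070537}{1565839050}$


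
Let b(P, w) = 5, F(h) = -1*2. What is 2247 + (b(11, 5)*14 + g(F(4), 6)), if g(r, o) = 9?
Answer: 2326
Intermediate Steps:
F(h) = -2
2247 + (b(11, 5)*14 + g(F(4), 6)) = 2247 + (5*14 + 9) = 2247 + (70 + 9) = 2247 + 79 = 2326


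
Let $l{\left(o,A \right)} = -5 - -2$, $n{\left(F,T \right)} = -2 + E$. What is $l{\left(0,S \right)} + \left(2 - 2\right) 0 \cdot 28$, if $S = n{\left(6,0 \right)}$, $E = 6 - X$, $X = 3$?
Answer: $-3$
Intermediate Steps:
$E = 3$ ($E = 6 - 3 = 3$)
$n{\left(F,T \right)} = 1$ ($n{\left(F,T \right)} = -2 + 3 = 1$)
$S = 1$
$l{\left(o,A \right)} = -3$ ($l{\left(o,A \right)} = -5 + 2 = -3$)
$l{\left(0,S \right)} + \left(2 - 2\right) 0 \cdot 28 = -3 + \left(2 - 2\right) 0 \cdot 28 = -3 + 0 \cdot 0 \cdot 28 = -3 + 0 \cdot 28 = -3 + 0 = -3$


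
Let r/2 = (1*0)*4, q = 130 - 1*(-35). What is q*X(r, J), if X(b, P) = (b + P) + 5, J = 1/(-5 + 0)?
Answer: 792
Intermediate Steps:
J = -⅕ (J = 1/(-5) = -⅕ ≈ -0.20000)
q = 165 (q = 130 + 35 = 165)
r = 0 (r = 2*((1*0)*4) = 2*(0*4) = 2*0 = 0)
X(b, P) = 5 + P + b (X(b, P) = (P + b) + 5 = 5 + P + b)
q*X(r, J) = 165*(5 - ⅕ + 0) = 165*(24/5) = 792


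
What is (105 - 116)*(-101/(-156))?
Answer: -1111/156 ≈ -7.1218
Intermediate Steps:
(105 - 116)*(-101/(-156)) = -(-1111)*(-1)/156 = -11*101/156 = -1111/156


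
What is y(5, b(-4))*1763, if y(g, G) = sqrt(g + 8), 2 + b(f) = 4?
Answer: 1763*sqrt(13) ≈ 6356.6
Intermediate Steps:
b(f) = 2 (b(f) = -2 + 4 = 2)
y(g, G) = sqrt(8 + g)
y(5, b(-4))*1763 = sqrt(8 + 5)*1763 = sqrt(13)*1763 = 1763*sqrt(13)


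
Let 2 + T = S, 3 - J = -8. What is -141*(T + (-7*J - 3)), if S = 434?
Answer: -49632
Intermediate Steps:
J = 11 (J = 3 - 1*(-8) = 3 + 8 = 11)
T = 432 (T = -2 + 434 = 432)
-141*(T + (-7*J - 3)) = -141*(432 + (-7*11 - 3)) = -141*(432 + (-77 - 3)) = -141*(432 - 80) = -141*352 = -49632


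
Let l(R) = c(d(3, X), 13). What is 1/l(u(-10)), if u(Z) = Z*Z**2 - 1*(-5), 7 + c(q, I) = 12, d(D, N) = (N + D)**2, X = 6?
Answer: 1/5 ≈ 0.20000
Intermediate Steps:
d(D, N) = (D + N)**2
c(q, I) = 5 (c(q, I) = -7 + 12 = 5)
u(Z) = 5 + Z**3 (u(Z) = Z**3 + 5 = 5 + Z**3)
l(R) = 5
1/l(u(-10)) = 1/5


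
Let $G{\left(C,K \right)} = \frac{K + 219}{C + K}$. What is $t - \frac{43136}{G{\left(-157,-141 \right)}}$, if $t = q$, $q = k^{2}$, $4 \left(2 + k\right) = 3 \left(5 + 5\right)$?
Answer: $\frac{25713775}{156} \approx 1.6483 \cdot 10^{5}$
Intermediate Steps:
$k = \frac{11}{2}$ ($k = -2 + \frac{3 \left(5 + 5\right)}{4} = -2 + \frac{3 \cdot 10}{4} = -2 + \frac{1}{4} \cdot 30 = -2 + \frac{15}{2} = \frac{11}{2} \approx 5.5$)
$G{\left(C,K \right)} = \frac{219 + K}{C + K}$
$q = \frac{121}{4}$ ($q = \left(\frac{11}{2}\right)^{2} = \frac{121}{4} \approx 30.25$)
$t = \frac{121}{4} \approx 30.25$
$t - \frac{43136}{G{\left(-157,-141 \right)}} = \frac{121}{4} - \frac{43136}{\frac{1}{-157 - 141} \left(219 - 141\right)} = \frac{121}{4} - \frac{43136}{\frac{1}{-298} \cdot 78} = \frac{121}{4} - \frac{43136}{\left(- \frac{1}{298}\right) 78} = \frac{121}{4} - \frac{43136}{- \frac{39}{149}} = \frac{121}{4} - - \frac{6427264}{39} = \frac{121}{4} + \frac{6427264}{39} = \frac{25713775}{156}$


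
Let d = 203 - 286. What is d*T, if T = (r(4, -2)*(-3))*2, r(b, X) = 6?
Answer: 2988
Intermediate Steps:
d = -83
T = -36 (T = (6*(-3))*2 = -18*2 = -36)
d*T = -83*(-36) = 2988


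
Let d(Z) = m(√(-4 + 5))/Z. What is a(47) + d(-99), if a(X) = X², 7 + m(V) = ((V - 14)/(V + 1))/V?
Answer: 48601/22 ≈ 2209.1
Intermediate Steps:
m(V) = -7 + (-14 + V)/(V*(1 + V)) (m(V) = -7 + ((V - 14)/(V + 1))/V = -7 + ((-14 + V)/(1 + V))/V = -7 + (-14 + V)/(V*(1 + V)))
d(Z) = -27/(2*Z) (d(Z) = ((-14 - 7*(√(-4 + 5))² - 6*√(-4 + 5))/((√(-4 + 5))*(1 + √(-4 + 5))))/Z = ((-14 - 7*(√1)² - 6*√1)/((√1)*(1 + √1)))/Z = ((-14 - 7*1² - 6*1)/(1*(1 + 1)))/Z = (1*(-14 - 7*1 - 6)/2)/Z = (1*(½)*(-14 - 7 - 6))/Z = (1*(½)*(-27))/Z = -27/(2*Z))
a(47) + d(-99) = 47² - 27/2/(-99) = 2209 - 27/2*(-1/99) = 2209 + 3/22 = 48601/22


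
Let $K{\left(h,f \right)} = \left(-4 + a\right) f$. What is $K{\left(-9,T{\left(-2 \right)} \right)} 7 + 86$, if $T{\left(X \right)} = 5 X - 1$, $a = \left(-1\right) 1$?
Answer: $471$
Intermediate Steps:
$a = -1$
$T{\left(X \right)} = -1 + 5 X$
$K{\left(h,f \right)} = - 5 f$ ($K{\left(h,f \right)} = \left(-4 - 1\right) f = - 5 f$)
$K{\left(-9,T{\left(-2 \right)} \right)} 7 + 86 = - 5 \left(-1 + 5 \left(-2\right)\right) 7 + 86 = - 5 \left(-1 - 10\right) 7 + 86 = \left(-5\right) \left(-11\right) 7 + 86 = 55 \cdot 7 + 86 = 385 + 86 = 471$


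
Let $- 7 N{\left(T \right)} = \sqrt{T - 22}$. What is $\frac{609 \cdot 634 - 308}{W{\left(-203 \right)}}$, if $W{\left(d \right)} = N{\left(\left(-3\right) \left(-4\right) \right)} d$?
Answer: $- \frac{192899 i \sqrt{10}}{145} \approx - 4206.9 i$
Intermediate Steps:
$N{\left(T \right)} = - \frac{\sqrt{-22 + T}}{7}$ ($N{\left(T \right)} = - \frac{\sqrt{T - 22}}{7} = - \frac{\sqrt{-22 + T}}{7}$)
$W{\left(d \right)} = - \frac{i d \sqrt{10}}{7}$ ($W{\left(d \right)} = - \frac{\sqrt{-22 - -12}}{7} d = - \frac{\sqrt{-22 + 12}}{7} d = - \frac{\sqrt{-10}}{7} d = - \frac{i \sqrt{10}}{7} d = - \frac{i d \sqrt{10}}{7}$)
$\frac{609 \cdot 634 - 308}{W{\left(-203 \right)}} = \frac{609 \cdot 634 - 308}{\left(- \frac{1}{7}\right) i \left(-203\right) \sqrt{10}} = \frac{386106 - 308}{29 i \sqrt{10}} = 385798 \left(- \frac{i \sqrt{10}}{290}\right) = - \frac{192899 i \sqrt{10}}{145}$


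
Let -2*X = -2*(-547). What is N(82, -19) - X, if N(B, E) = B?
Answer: 629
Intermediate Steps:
X = -547 (X = -(-1)*(-547) = -½*1094 = -547)
N(82, -19) - X = 82 - 1*(-547) = 82 + 547 = 629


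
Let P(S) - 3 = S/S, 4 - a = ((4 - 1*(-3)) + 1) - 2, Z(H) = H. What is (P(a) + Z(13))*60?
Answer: 1020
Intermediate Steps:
a = -2 (a = 4 - (((4 - 1*(-3)) + 1) - 2) = 4 - (((4 + 3) + 1) - 2) = 4 - ((7 + 1) - 2) = 4 - (8 - 2) = 4 - 1*6 = 4 - 6 = -2)
P(S) = 4 (P(S) = 3 + S/S = 3 + 1 = 4)
(P(a) + Z(13))*60 = (4 + 13)*60 = 17*60 = 1020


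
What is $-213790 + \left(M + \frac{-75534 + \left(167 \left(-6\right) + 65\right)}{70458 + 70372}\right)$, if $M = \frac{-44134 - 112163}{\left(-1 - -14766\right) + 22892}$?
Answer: $- \frac{1133803567899857}{5303235310} \approx -2.1379 \cdot 10^{5}$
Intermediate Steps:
$M = - \frac{156297}{37657}$ ($M = - \frac{156297}{\left(-1 + 14766\right) + 22892} = - \frac{156297}{14765 + 22892} = - \frac{156297}{37657} \approx -4.1505$)
$-213790 + \left(M + \frac{-75534 + \left(167 \left(-6\right) + 65\right)}{70458 + 70372}\right) = -213790 - \left(\frac{156297}{37657} - \frac{-75534 + \left(167 \left(-6\right) + 65\right)}{70458 + 70372}\right) = -213790 - \left(\frac{156297}{37657} - \frac{-75534 + \left(-1002 + 65\right)}{140830}\right) = -213790 - \left(\frac{156297}{37657} - \left(-75534 - 937\right) \frac{1}{140830}\right) = -213790 - \frac{24890974957}{5303235310} = - \frac{1133803567899857}{5303235310}$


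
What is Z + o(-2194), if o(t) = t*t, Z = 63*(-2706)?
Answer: 4643158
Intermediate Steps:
Z = -170478
o(t) = t²
Z + o(-2194) = -170478 + (-2194)² = -170478 + 4813636 = 4643158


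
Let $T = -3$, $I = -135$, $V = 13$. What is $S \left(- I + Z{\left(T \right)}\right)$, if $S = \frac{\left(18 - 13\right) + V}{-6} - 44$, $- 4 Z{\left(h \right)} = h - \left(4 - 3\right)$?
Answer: $-6392$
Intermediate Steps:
$Z{\left(h \right)} = \frac{1}{4} - \frac{h}{4}$ ($Z{\left(h \right)} = - \frac{h - \left(4 - 3\right)}{4} = - \frac{h - 1}{4} = - \frac{-1 + h}{4} = \frac{1}{4} - \frac{h}{4}$)
$S = -47$ ($S = \frac{\left(18 - 13\right) + 13}{-6} - 44 = \left(5 + 13\right) \left(- \frac{1}{6}\right) - 44 = 18 \left(- \frac{1}{6}\right) - 44 = -3 - 44 = -47$)
$S \left(- I + Z{\left(T \right)}\right) = - 47 \left(\left(-1\right) \left(-135\right) + \left(\frac{1}{4} - - \frac{3}{4}\right)\right) = - 47 \left(135 + \left(\frac{1}{4} + \frac{3}{4}\right)\right) = - 47 \left(135 + 1\right) = \left(-47\right) 136 = -6392$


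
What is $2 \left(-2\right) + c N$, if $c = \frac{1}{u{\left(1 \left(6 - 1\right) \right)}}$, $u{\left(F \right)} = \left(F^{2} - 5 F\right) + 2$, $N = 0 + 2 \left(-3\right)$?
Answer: $-7$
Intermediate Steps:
$N = -6$ ($N = 0 - 6 = -6$)
$u{\left(F \right)} = 2 + F^{2} - 5 F$
$c = \frac{1}{2}$ ($c = \frac{1}{2 + \left(1 \left(6 - 1\right)\right)^{2} - 5 \cdot 1 \left(6 - 1\right)} = \frac{1}{2 + \left(1 \cdot 5\right)^{2} - 5 \cdot 1 \cdot 5} = \frac{1}{2 + 5^{2} - 25} = \frac{1}{2 + 25 - 25} = \frac{1}{2} \approx 0.5$)
$2 \left(-2\right) + c N = 2 \left(-2\right) + \frac{1}{2} \left(-6\right) = -4 - 3 = -7$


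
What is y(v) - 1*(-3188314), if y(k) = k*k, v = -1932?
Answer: 6920938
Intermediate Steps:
y(k) = k**2
y(v) - 1*(-3188314) = (-1932)**2 - 1*(-3188314) = 3732624 + 3188314 = 6920938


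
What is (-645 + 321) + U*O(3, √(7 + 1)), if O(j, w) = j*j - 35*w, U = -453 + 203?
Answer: -2574 + 17500*√2 ≈ 22175.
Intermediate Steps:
U = -250
O(j, w) = j² - 35*w
(-645 + 321) + U*O(3, √(7 + 1)) = (-645 + 321) - 250*(3² - 35*√(7 + 1)) = -324 - 250*(9 - 70*√2) = -324 + (-2250 + 17500*√2) = -2574 + 17500*√2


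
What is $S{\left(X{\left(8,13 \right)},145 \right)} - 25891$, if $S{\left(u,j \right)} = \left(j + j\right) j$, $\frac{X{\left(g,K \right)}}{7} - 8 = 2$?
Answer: $16159$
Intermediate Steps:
$X{\left(g,K \right)} = 70$ ($X{\left(g,K \right)} = 56 + 7 \cdot 2 = 56 + 14 = 70$)
$S{\left(u,j \right)} = 2 j^{2}$ ($S{\left(u,j \right)} = 2 j j = 2 j^{2}$)
$S{\left(X{\left(8,13 \right)},145 \right)} - 25891 = 2 \cdot 145^{2} - 25891 = 2 \cdot 21025 - 25891 = 42050 - 25891 = 16159$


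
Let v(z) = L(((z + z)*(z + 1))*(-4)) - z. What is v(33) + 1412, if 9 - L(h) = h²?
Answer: -80567188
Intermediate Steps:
L(h) = 9 - h²
v(z) = 9 - z - 64*z²*(1 + z)² (v(z) = (9 - (((z + z)*(z + 1))*(-4))²) - z = (9 - (((2*z)*(1 + z))*(-4))²) - z = (9 - ((2*z*(1 + z))*(-4))²) - z = (9 - (-8*z*(1 + z))²) - z = (9 - 64*z²*(1 + z)²) - z = 9 - z - 64*z²*(1 + z)²)
v(33) + 1412 = (9 - 1*33 - 64*33²*(1 + 33)²) + 1412 = (9 - 33 - 64*1089*34²) + 1412 = (9 - 33 - 64*1089*1156) + 1412 = (9 - 33 - 80568576) + 1412 = -80568600 + 1412 = -80567188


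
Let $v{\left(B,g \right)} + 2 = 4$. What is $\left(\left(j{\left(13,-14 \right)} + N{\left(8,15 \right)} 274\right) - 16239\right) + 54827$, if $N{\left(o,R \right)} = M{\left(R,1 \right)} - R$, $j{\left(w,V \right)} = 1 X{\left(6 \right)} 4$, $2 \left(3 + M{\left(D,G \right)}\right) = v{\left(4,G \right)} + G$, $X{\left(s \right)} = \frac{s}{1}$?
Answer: $34091$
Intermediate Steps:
$X{\left(s \right)} = s$ ($X{\left(s \right)} = s 1 = s$)
$v{\left(B,g \right)} = 2$ ($v{\left(B,g \right)} = -2 + 4 = 2$)
$M{\left(D,G \right)} = -2 + \frac{G}{2}$ ($M{\left(D,G \right)} = -3 + \frac{2 + G}{2} = -3 + \left(1 + \frac{G}{2}\right) = -2 + \frac{G}{2}$)
$j{\left(w,V \right)} = 24$ ($j{\left(w,V \right)} = 1 \cdot 6 \cdot 4 = 6 \cdot 4 = 24$)
$N{\left(o,R \right)} = - \frac{3}{2} - R$ ($N{\left(o,R \right)} = \left(-2 + \frac{1}{2} \cdot 1\right) - R = \left(-2 + \frac{1}{2}\right) - R = - \frac{3}{2} - R$)
$\left(\left(j{\left(13,-14 \right)} + N{\left(8,15 \right)} 274\right) - 16239\right) + 54827 = \left(\left(24 + \left(- \frac{3}{2} - 15\right) 274\right) - 16239\right) + 54827 = \left(\left(24 - 4521\right) - 16239\right) + 54827 = \left(-4497 - 16239\right) + 54827 = -20736 + 54827 = 34091$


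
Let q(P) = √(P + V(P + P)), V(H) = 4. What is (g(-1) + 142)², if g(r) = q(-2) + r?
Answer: (141 + √2)² ≈ 20282.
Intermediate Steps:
q(P) = √(4 + P) (q(P) = √(P + 4) = √(4 + P))
g(r) = r + √2 (g(r) = √(4 - 2) + r = √2 + r = r + √2)
(g(-1) + 142)² = ((-1 + √2) + 142)² = (141 + √2)²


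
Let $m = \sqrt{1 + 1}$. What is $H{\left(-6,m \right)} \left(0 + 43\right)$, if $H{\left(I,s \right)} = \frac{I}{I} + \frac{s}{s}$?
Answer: $86$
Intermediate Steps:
$m = \sqrt{2} \approx 1.4142$
$H{\left(I,s \right)} = 2$ ($H{\left(I,s \right)} = 1 + 1 = 2$)
$H{\left(-6,m \right)} \left(0 + 43\right) = 2 \left(0 + 43\right) = 2 \cdot 43 = 86$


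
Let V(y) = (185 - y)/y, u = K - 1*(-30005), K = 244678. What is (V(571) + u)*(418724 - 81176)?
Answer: 52942245855636/571 ≈ 9.2718e+10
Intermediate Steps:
u = 274683 (u = 244678 - 1*(-30005) = 244678 + 30005 = 274683)
V(y) = (185 - y)/y
(V(571) + u)*(418724 - 81176) = ((185 - 1*571)/571 + 274683)*(418724 - 81176) = ((185 - 571)/571 + 274683)*337548 = ((1/571)*(-386) + 274683)*337548 = (-386/571 + 274683)*337548 = (156843607/571)*337548 = 52942245855636/571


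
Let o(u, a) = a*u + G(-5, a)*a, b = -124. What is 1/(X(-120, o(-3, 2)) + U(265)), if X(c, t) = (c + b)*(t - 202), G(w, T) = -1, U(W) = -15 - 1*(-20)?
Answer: 1/51245 ≈ 1.9514e-5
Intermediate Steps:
U(W) = 5 (U(W) = -15 + 20 = 5)
o(u, a) = -a + a*u (o(u, a) = a*u - a = -a + a*u)
X(c, t) = (-202 + t)*(-124 + c) (X(c, t) = (c - 124)*(t - 202) = (-124 + c)*(-202 + t) = (-202 + t)*(-124 + c))
1/(X(-120, o(-3, 2)) + U(265)) = 1/((25048 - 202*(-120) - 248*(-1 - 3) - 240*(-1 - 3)) + 5) = 1/((25048 + 24240 - 248*(-4) - 240*(-4)) + 5) = 1/((25048 + 24240 - 124*(-8) - 120*(-8)) + 5) = 1/((25048 + 24240 + 992 + 960) + 5) = 1/(51240 + 5) = 1/51245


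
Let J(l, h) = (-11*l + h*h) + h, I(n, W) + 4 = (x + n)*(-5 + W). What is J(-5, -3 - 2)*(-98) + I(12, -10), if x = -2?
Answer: -7504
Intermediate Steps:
I(n, W) = -4 + (-5 + W)*(-2 + n) (I(n, W) = -4 + (-2 + n)*(-5 + W) = -4 + (-5 + W)*(-2 + n))
J(l, h) = h + h**2 - 11*l (J(l, h) = (-11*l + h**2) + h = (h**2 - 11*l) + h = h + h**2 - 11*l)
J(-5, -3 - 2)*(-98) + I(12, -10) = ((-3 - 2) + (-3 - 2)**2 - 11*(-5))*(-98) + (6 - 5*12 - 2*(-10) - 10*12) = (-5 + (-5)**2 + 55)*(-98) + (6 - 60 + 20 - 120) = (-5 + 25 + 55)*(-98) - 154 = 75*(-98) - 154 = -7350 - 154 = -7504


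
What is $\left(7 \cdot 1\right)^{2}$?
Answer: $49$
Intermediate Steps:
$\left(7 \cdot 1\right)^{2} = 7^{2} = 49$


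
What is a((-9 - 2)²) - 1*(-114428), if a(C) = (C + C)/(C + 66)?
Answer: 1945298/17 ≈ 1.1443e+5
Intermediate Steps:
a(C) = 2*C/(66 + C) (a(C) = (2*C)/(66 + C) = 2*C/(66 + C))
a((-9 - 2)²) - 1*(-114428) = 2*(-9 - 2)²/(66 + (-9 - 2)²) - 1*(-114428) = 2*(-11)²/(66 + (-11)²) + 114428 = 2*121/(66 + 121) + 114428 = 2*121/187 + 114428 = 2*121*(1/187) + 114428 = 22/17 + 114428 = 1945298/17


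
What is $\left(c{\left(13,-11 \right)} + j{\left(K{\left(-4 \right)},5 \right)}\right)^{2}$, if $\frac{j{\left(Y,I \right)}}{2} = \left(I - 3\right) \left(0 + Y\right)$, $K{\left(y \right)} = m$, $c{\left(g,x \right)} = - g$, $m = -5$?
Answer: $1089$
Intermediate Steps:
$K{\left(y \right)} = -5$
$j{\left(Y,I \right)} = 2 Y \left(-3 + I\right)$ ($j{\left(Y,I \right)} = 2 \left(I - 3\right) \left(0 + Y\right) = 2 \left(-3 + I\right) Y = 2 Y \left(-3 + I\right)$)
$\left(c{\left(13,-11 \right)} + j{\left(K{\left(-4 \right)},5 \right)}\right)^{2} = \left(\left(-1\right) 13 + 2 \left(-5\right) \left(-3 + 5\right)\right)^{2} = \left(-13 + 2 \left(-5\right) 2\right)^{2} = \left(-13 - 20\right)^{2} = \left(-33\right)^{2} = 1089$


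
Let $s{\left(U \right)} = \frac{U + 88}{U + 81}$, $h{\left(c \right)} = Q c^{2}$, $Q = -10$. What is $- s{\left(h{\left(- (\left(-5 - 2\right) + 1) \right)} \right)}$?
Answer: $- \frac{272}{279} \approx -0.97491$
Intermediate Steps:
$h{\left(c \right)} = - 10 c^{2}$
$s{\left(U \right)} = \frac{88 + U}{81 + U}$
$- s{\left(h{\left(- (\left(-5 - 2\right) + 1) \right)} \right)} = - \frac{88 - 10 \left(- (\left(-5 - 2\right) + 1)\right)^{2}}{81 - 10 \left(- (\left(-5 - 2\right) + 1)\right)^{2}} = - \frac{88 - 10 \left(- (-7 + 1)\right)^{2}}{81 - 10 \left(- (-7 + 1)\right)^{2}} = - \frac{88 - 10 \left(\left(-1\right) \left(-6\right)\right)^{2}}{81 - 10 \left(\left(-1\right) \left(-6\right)\right)^{2}} = - \frac{88 - 10 \cdot 6^{2}}{81 - 10 \cdot 6^{2}} = - \frac{88 - 360}{81 - 360} = - \frac{-272}{-279} = - \frac{\left(-1\right) \left(-272\right)}{279} = \left(-1\right) \frac{272}{279} = - \frac{272}{279}$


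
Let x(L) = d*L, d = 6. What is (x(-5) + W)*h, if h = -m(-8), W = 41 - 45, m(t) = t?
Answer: -272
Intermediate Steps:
x(L) = 6*L
W = -4
h = 8 (h = -1*(-8) = 8)
(x(-5) + W)*h = (6*(-5) - 4)*8 = (-30 - 4)*8 = -34*8 = -272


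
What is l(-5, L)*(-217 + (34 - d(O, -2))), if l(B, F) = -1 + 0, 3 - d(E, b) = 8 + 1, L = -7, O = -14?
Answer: 177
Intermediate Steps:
d(E, b) = -6 (d(E, b) = 3 - (8 + 1) = 3 - 1*9 = 3 - 9 = -6)
l(B, F) = -1
l(-5, L)*(-217 + (34 - d(O, -2))) = -(-217 + (34 - 1*(-6))) = -(-217 + (34 + 6)) = -(-217 + 40) = -1*(-177) = 177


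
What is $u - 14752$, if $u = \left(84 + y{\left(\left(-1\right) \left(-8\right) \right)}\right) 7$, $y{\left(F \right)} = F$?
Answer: $-14108$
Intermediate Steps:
$u = 644$ ($u = \left(84 - -8\right) 7 = \left(84 + 8\right) 7 = 92 \cdot 7 = 644$)
$u - 14752 = 644 - 14752 = -14108$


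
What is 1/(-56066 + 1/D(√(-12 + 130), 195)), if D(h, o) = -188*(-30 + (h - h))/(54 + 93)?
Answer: -1880/105404031 ≈ -1.7836e-5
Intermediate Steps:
D(h, o) = 1880/49 (D(h, o) = -188/(147/(-30 + 0)) = -188/(147/(-30)) = -188/(147*(-1/30)) = -188/(-49/10) = -188*(-10/49) = 1880/49)
1/(-56066 + 1/D(√(-12 + 130), 195)) = 1/(-56066 + 1/(1880/49)) = 1/(-56066 + 49/1880) = 1/(-105404031/1880) = -1880/105404031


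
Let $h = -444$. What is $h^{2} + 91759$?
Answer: $288895$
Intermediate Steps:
$h^{2} + 91759 = \left(-444\right)^{2} + 91759 = 197136 + 91759 = 288895$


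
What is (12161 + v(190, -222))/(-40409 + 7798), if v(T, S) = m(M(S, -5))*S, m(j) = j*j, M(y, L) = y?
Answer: 10928887/32611 ≈ 335.13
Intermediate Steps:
m(j) = j²
v(T, S) = S³ (v(T, S) = S²*S = S³)
(12161 + v(190, -222))/(-40409 + 7798) = (12161 + (-222)³)/(-40409 + 7798) = (12161 - 10941048)/(-32611) = -10928887*(-1/32611) = 10928887/32611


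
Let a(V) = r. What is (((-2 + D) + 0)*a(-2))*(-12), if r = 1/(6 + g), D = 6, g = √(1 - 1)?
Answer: -8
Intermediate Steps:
g = 0 (g = √0 = 0)
r = ⅙ (r = 1/(6 + 0) = 1/6 = ⅙ ≈ 0.16667)
a(V) = ⅙
(((-2 + D) + 0)*a(-2))*(-12) = (((-2 + 6) + 0)*(⅙))*(-12) = ((4 + 0)*(⅙))*(-12) = (4*(⅙))*(-12) = (⅔)*(-12) = -8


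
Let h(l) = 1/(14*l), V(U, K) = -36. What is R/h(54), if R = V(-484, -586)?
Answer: -27216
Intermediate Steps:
R = -36
h(l) = 1/(14*l)
R/h(54) = -36/((1/14)/54) = -36/((1/14)*(1/54)) = -36/1/756 = -36*756 = -27216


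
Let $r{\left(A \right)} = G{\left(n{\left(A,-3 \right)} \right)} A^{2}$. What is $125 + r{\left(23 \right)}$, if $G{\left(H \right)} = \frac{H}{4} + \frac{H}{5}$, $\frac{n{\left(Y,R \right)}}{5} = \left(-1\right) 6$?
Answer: $- \frac{14033}{2} \approx -7016.5$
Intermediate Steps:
$n{\left(Y,R \right)} = -30$ ($n{\left(Y,R \right)} = 5 \left(\left(-1\right) 6\right) = 5 \left(-6\right) = -30$)
$G{\left(H \right)} = \frac{9 H}{20}$ ($G{\left(H \right)} = H \frac{1}{4} + H \frac{1}{5} = \frac{H}{4} + \frac{H}{5} = \frac{9 H}{20}$)
$r{\left(A \right)} = - \frac{27 A^{2}}{2}$ ($r{\left(A \right)} = \frac{9}{20} \left(-30\right) A^{2} = - \frac{27 A^{2}}{2}$)
$125 + r{\left(23 \right)} = 125 - \frac{27 \cdot 23^{2}}{2} = 125 - \frac{14283}{2} = - \frac{14033}{2}$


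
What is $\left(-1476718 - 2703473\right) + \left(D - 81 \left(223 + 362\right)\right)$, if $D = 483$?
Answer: $-4227093$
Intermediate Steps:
$\left(-1476718 - 2703473\right) + \left(D - 81 \left(223 + 362\right)\right) = \left(-1476718 - 2703473\right) + \left(483 - 81 \left(223 + 362\right)\right) = -4180191 + \left(483 - 47385\right) = -4180191 - 46902 = -4227093$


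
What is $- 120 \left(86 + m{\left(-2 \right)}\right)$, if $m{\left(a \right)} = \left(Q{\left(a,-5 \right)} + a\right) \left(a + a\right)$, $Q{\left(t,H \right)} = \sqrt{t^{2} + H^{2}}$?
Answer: $-11280 + 480 \sqrt{29} \approx -8695.1$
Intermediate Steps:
$Q{\left(t,H \right)} = \sqrt{H^{2} + t^{2}}$
$m{\left(a \right)} = 2 a \left(a + \sqrt{25 + a^{2}}\right)$ ($m{\left(a \right)} = \left(\sqrt{\left(-5\right)^{2} + a^{2}} + a\right) \left(a + a\right) = \left(\sqrt{25 + a^{2}} + a\right) 2 a = \left(a + \sqrt{25 + a^{2}}\right) 2 a = 2 a \left(a + \sqrt{25 + a^{2}}\right)$)
$- 120 \left(86 + m{\left(-2 \right)}\right) = - 120 \left(86 + 2 \left(-2\right) \left(-2 + \sqrt{25 + \left(-2\right)^{2}}\right)\right) = - 120 \left(86 + 2 \left(-2\right) \left(-2 + \sqrt{25 + 4}\right)\right) = - 120 \left(86 + 2 \left(-2\right) \left(-2 + \sqrt{29}\right)\right) = - 120 \left(86 + \left(8 - 4 \sqrt{29}\right)\right) = - 120 \left(94 - 4 \sqrt{29}\right) = -11280 + 480 \sqrt{29}$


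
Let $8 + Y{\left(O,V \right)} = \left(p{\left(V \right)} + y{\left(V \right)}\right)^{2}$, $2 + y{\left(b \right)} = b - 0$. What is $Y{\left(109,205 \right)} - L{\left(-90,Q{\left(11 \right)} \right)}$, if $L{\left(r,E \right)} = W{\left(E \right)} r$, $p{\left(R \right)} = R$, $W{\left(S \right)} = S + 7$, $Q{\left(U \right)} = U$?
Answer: $168076$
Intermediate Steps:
$y{\left(b \right)} = -2 + b$ ($y{\left(b \right)} = -2 + \left(b - 0\right) = -2 + \left(b + 0\right) = -2 + b$)
$W{\left(S \right)} = 7 + S$
$Y{\left(O,V \right)} = -8 + \left(-2 + 2 V\right)^{2}$ ($Y{\left(O,V \right)} = -8 + \left(V + \left(-2 + V\right)\right)^{2} = -8 + \left(-2 + 2 V\right)^{2}$)
$L{\left(r,E \right)} = r \left(7 + E\right)$ ($L{\left(r,E \right)} = \left(7 + E\right) r = r \left(7 + E\right)$)
$Y{\left(109,205 \right)} - L{\left(-90,Q{\left(11 \right)} \right)} = \left(-8 + 4 \left(-1 + 205\right)^{2}\right) - - 90 \left(7 + 11\right) = \left(-8 + 4 \cdot 204^{2}\right) - \left(-90\right) 18 = \left(-8 + 4 \cdot 41616\right) - -1620 = \left(-8 + 166464\right) + 1620 = 166456 + 1620 = 168076$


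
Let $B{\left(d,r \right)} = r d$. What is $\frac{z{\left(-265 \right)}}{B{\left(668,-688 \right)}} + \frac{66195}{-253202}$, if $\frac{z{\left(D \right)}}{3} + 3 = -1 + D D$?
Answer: $- \frac{41881227903}{58183793984} \approx -0.71981$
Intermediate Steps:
$B{\left(d,r \right)} = d r$
$z{\left(D \right)} = -12 + 3 D^{2}$ ($z{\left(D \right)} = -9 + 3 \left(-1 + D D\right) = -9 + 3 \left(-1 + D^{2}\right) = -9 + \left(-3 + 3 D^{2}\right) = -12 + 3 D^{2}$)
$\frac{z{\left(-265 \right)}}{B{\left(668,-688 \right)}} + \frac{66195}{-253202} = \frac{-12 + 3 \left(-265\right)^{2}}{668 \left(-688\right)} + \frac{66195}{-253202} = \frac{-12 + 3 \cdot 70225}{-459584} + 66195 \left(- \frac{1}{253202}\right) = \left(-12 + 210675\right) \left(- \frac{1}{459584}\right) - \frac{66195}{253202} = 210663 \left(- \frac{1}{459584}\right) - \frac{66195}{253202} = - \frac{210663}{459584} - \frac{66195}{253202} = - \frac{41881227903}{58183793984}$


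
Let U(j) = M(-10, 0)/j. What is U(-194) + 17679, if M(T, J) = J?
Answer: 17679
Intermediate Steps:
U(j) = 0 (U(j) = 0/j = 0)
U(-194) + 17679 = 0 + 17679 = 17679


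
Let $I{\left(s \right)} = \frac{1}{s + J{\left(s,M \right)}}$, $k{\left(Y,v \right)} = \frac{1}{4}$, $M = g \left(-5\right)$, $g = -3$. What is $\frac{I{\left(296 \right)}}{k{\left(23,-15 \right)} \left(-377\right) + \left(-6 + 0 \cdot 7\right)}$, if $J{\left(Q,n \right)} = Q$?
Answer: $- \frac{1}{59348} \approx -1.685 \cdot 10^{-5}$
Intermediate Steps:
$M = 15$ ($M = \left(-3\right) \left(-5\right) = 15$)
$k{\left(Y,v \right)} = \frac{1}{4}$
$I{\left(s \right)} = \frac{1}{2 s}$ ($I{\left(s \right)} = \frac{1}{s + s} = \frac{1}{2 s}$)
$\frac{I{\left(296 \right)}}{k{\left(23,-15 \right)} \left(-377\right) + \left(-6 + 0 \cdot 7\right)} = \frac{\frac{1}{2} \cdot \frac{1}{296}}{\frac{1}{4} \left(-377\right) + \left(-6 + 0 \cdot 7\right)} = \frac{\frac{1}{2} \cdot \frac{1}{296}}{- \frac{377}{4} + \left(-6 + 0\right)} = \frac{1}{592 \left(- \frac{377}{4} - 6\right)} = \frac{1}{592 \left(- \frac{401}{4}\right)} = \frac{1}{592} \left(- \frac{4}{401}\right) = - \frac{1}{59348}$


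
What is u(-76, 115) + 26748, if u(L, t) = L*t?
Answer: 18008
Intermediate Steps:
u(-76, 115) + 26748 = -76*115 + 26748 = -8740 + 26748 = 18008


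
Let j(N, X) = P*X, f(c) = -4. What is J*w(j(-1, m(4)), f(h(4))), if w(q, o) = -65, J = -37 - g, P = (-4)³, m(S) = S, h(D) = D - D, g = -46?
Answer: -585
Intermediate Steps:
h(D) = 0
P = -64
J = 9 (J = -37 - 1*(-46) = -37 + 46 = 9)
j(N, X) = -64*X
J*w(j(-1, m(4)), f(h(4))) = 9*(-65) = -585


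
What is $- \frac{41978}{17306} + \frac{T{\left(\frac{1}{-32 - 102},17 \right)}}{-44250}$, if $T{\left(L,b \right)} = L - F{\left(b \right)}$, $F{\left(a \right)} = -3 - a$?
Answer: $- \frac{41492485629}{17102654500} \approx -2.4261$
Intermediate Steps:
$T{\left(L,b \right)} = 3 + L + b$ ($T{\left(L,b \right)} = L - \left(-3 - b\right) = L + \left(3 + b\right) = 3 + L + b$)
$- \frac{41978}{17306} + \frac{T{\left(\frac{1}{-32 - 102},17 \right)}}{-44250} = - \frac{41978}{17306} + \frac{3 + \frac{1}{-32 - 102} + 17}{-44250} = \left(-41978\right) \frac{1}{17306} + \left(3 + \frac{1}{-134} + 17\right) \left(- \frac{1}{44250}\right) = - \frac{20989}{8653} + \left(3 - \frac{1}{134} + 17\right) \left(- \frac{1}{44250}\right) = - \frac{20989}{8653} + \frac{2679}{134} \left(- \frac{1}{44250}\right) = - \frac{20989}{8653} - \frac{893}{1976500} = - \frac{41492485629}{17102654500}$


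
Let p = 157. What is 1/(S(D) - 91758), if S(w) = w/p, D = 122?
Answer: -157/14405884 ≈ -1.0898e-5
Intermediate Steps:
S(w) = w/157
1/(S(D) - 91758) = 1/((1/157)*122 - 91758) = 1/(122/157 - 91758) = 1/(-14405884/157) = -157/14405884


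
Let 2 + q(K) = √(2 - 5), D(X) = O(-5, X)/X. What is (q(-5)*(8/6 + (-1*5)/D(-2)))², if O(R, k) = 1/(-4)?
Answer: 13456/9 - 53824*I*√3/9 ≈ 1495.1 - 10358.0*I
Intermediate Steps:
O(R, k) = -¼
D(X) = -1/(4*X)
q(K) = -2 + I*√3 (q(K) = -2 + √(2 - 5) = -2 + √(-3) = -2 + I*√3)
(q(-5)*(8/6 + (-1*5)/D(-2)))² = ((-2 + I*√3)*(8/6 + (-1*5)/((-¼/(-2)))))² = ((-2 + I*√3)*(8*(⅙) - 5/((-¼*(-½)))))² = ((-2 + I*√3)*(4/3 - 5/⅛))² = ((-2 + I*√3)*(4/3 - 5*8))² = ((-2 + I*√3)*(4/3 - 40))² = ((-2 + I*√3)*(-116/3))² = (232/3 - 116*I*√3/3)²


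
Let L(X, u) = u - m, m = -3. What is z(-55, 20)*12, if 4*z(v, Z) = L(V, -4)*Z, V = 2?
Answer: -60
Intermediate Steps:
L(X, u) = 3 + u (L(X, u) = u - 1*(-3) = u + 3 = 3 + u)
z(v, Z) = -Z/4 (z(v, Z) = ((3 - 4)*Z)/4 = (-Z)/4 = -Z/4)
z(-55, 20)*12 = -¼*20*12 = -5*12 = -60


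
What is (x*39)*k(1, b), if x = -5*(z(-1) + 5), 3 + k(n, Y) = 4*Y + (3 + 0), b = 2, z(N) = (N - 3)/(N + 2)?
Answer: -1560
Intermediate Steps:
z(N) = (-3 + N)/(2 + N)
k(n, Y) = 4*Y (k(n, Y) = -3 + (4*Y + (3 + 0)) = -3 + (4*Y + 3) = -3 + (3 + 4*Y) = 4*Y)
x = -5 (x = -5*((-3 - 1)/(2 - 1) + 5) = -5*(-4/1 + 5) = -5*(1*(-4) + 5) = -5*(-4 + 5) = -5*1 = -5)
(x*39)*k(1, b) = (-5*39)*(4*2) = -195*8 = -1560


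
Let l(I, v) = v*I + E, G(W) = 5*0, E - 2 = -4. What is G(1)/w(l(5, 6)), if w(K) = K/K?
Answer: 0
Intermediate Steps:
E = -2 (E = 2 - 4 = -2)
G(W) = 0
l(I, v) = -2 + I*v (l(I, v) = v*I - 2 = I*v - 2 = -2 + I*v)
w(K) = 1
G(1)/w(l(5, 6)) = 0/1 = 0*1 = 0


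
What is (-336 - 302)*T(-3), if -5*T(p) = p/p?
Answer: 638/5 ≈ 127.60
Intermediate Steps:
T(p) = -⅕ (T(p) = -p/(5*p) = -⅕*1 = -⅕)
(-336 - 302)*T(-3) = (-336 - 302)*(-⅕) = -638*(-⅕) = 638/5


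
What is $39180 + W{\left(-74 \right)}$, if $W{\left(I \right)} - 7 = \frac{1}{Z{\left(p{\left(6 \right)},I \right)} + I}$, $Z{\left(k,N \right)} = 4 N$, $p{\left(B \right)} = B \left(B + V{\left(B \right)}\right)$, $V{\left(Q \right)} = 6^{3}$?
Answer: $\frac{14499189}{370} \approx 39187.0$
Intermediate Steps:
$V{\left(Q \right)} = 216$
$p{\left(B \right)} = B \left(216 + B\right)$ ($p{\left(B \right)} = B \left(B + 216\right) = B \left(216 + B\right)$)
$W{\left(I \right)} = 7 + \frac{1}{5 I}$ ($W{\left(I \right)} = 7 + \frac{1}{4 I + I} = 7 + \frac{1}{5 I}$)
$39180 + W{\left(-74 \right)} = 39180 + \left(7 + \frac{1}{5 \left(-74\right)}\right) = 39180 + \left(7 + \frac{1}{5} \left(- \frac{1}{74}\right)\right) = 39180 + \left(7 - \frac{1}{370}\right) = 39180 + \frac{2589}{370} = \frac{14499189}{370}$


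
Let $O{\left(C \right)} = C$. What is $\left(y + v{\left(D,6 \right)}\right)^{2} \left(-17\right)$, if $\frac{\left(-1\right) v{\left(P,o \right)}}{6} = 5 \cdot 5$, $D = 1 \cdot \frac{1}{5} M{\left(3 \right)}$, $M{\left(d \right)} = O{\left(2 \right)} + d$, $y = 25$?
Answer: $-265625$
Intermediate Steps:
$M{\left(d \right)} = 2 + d$
$D = 1$ ($D = 1 \cdot \frac{1}{5} \left(2 + 3\right) = 1 \cdot \frac{1}{5} \cdot 5 = \frac{1}{5} \cdot 5 = 1$)
$v{\left(P,o \right)} = -150$ ($v{\left(P,o \right)} = - 6 \cdot 5 \cdot 5 = \left(-6\right) 25 = -150$)
$\left(y + v{\left(D,6 \right)}\right)^{2} \left(-17\right) = \left(25 - 150\right)^{2} \left(-17\right) = \left(-125\right)^{2} \left(-17\right) = 15625 \left(-17\right) = -265625$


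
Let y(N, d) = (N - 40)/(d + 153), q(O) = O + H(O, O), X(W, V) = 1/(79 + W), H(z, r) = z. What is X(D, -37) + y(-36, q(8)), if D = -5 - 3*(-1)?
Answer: -5683/13013 ≈ -0.43672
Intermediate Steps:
D = -2 (D = -5 + 3 = -2)
q(O) = 2*O (q(O) = O + O = 2*O)
y(N, d) = (-40 + N)/(153 + d)
X(D, -37) + y(-36, q(8)) = 1/(79 - 2) + (-40 - 36)/(153 + 2*8) = 1/77 - 76/(153 + 16) = 1/77 - 76/169 = -5683/13013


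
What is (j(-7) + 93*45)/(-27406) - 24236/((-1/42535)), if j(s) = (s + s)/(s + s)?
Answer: 14126124794687/13703 ≈ 1.0309e+9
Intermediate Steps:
j(s) = 1 (j(s) = (2*s)/((2*s)) = (2*s)*(1/(2*s)) = 1)
(j(-7) + 93*45)/(-27406) - 24236/((-1/42535)) = (1 + 93*45)/(-27406) - 24236/((-1/42535)) = (1 + 4185)*(-1/27406) - 24236/((-1*1/42535)) = 4186*(-1/27406) - 24236/(-1/42535) = -2093/13703 - 24236*(-42535) = -2093/13703 + 1030878260 = 14126124794687/13703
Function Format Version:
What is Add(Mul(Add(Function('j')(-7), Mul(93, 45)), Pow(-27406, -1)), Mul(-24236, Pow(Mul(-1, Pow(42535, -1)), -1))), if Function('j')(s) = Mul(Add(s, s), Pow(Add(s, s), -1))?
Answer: Rational(14126124794687, 13703) ≈ 1.0309e+9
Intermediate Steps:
Function('j')(s) = 1 (Function('j')(s) = Mul(Mul(2, s), Pow(Mul(2, s), -1)) = Mul(Mul(2, s), Mul(Rational(1, 2), Pow(s, -1))) = 1)
Add(Mul(Add(Function('j')(-7), Mul(93, 45)), Pow(-27406, -1)), Mul(-24236, Pow(Mul(-1, Pow(42535, -1)), -1))) = Add(Mul(Add(1, Mul(93, 45)), Pow(-27406, -1)), Mul(-24236, Pow(Mul(-1, Pow(42535, -1)), -1))) = Add(Mul(Add(1, 4185), Rational(-1, 27406)), Mul(-24236, Pow(Mul(-1, Rational(1, 42535)), -1))) = Add(Mul(4186, Rational(-1, 27406)), Mul(-24236, Pow(Rational(-1, 42535), -1))) = Add(Rational(-2093, 13703), Mul(-24236, -42535)) = Add(Rational(-2093, 13703), 1030878260) = Rational(14126124794687, 13703)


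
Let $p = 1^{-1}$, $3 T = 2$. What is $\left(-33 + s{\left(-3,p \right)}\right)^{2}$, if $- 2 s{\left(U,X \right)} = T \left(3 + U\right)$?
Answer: $1089$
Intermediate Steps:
$T = \frac{2}{3}$ ($T = \frac{1}{3} \cdot 2 = \frac{2}{3} \approx 0.66667$)
$p = 1$
$s{\left(U,X \right)} = -1 - \frac{U}{3}$ ($s{\left(U,X \right)} = - \frac{\frac{2}{3} \left(3 + U\right)}{2} = - \frac{2 + \frac{2 U}{3}}{2} = -1 - \frac{U}{3}$)
$\left(-33 + s{\left(-3,p \right)}\right)^{2} = \left(-33 - 0\right)^{2} = \left(-33 + \left(-1 + 1\right)\right)^{2} = \left(-33 + 0\right)^{2} = \left(-33\right)^{2} = 1089$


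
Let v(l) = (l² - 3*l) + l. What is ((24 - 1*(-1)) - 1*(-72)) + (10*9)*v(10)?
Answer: 7297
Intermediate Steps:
v(l) = l² - 2*l
((24 - 1*(-1)) - 1*(-72)) + (10*9)*v(10) = ((24 - 1*(-1)) - 1*(-72)) + (10*9)*(10*(-2 + 10)) = ((24 + 1) + 72) + 90*(10*8) = (25 + 72) + 90*80 = 97 + 7200 = 7297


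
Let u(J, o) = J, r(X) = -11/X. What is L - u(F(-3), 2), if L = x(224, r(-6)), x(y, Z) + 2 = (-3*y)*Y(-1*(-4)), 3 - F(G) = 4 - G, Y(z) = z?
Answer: -2686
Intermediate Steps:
F(G) = -1 + G (F(G) = 3 - (4 - G) = 3 + (-4 + G) = -1 + G)
x(y, Z) = -2 - 12*y (x(y, Z) = -2 + (-3*y)*(-1*(-4)) = -2 - 3*y*4 = -2 - 12*y)
L = -2690 (L = -2 - 12*224 = -2 - 2688 = -2690)
L - u(F(-3), 2) = -2690 - (-1 - 3) = -2690 - 1*(-4) = -2690 + 4 = -2686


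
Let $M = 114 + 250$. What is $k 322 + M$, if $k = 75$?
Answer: $24514$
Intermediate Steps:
$M = 364$
$k 322 + M = 75 \cdot 322 + 364 = 24150 + 364 = 24514$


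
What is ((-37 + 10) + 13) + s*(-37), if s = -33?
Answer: 1207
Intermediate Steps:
((-37 + 10) + 13) + s*(-37) = ((-37 + 10) + 13) - 33*(-37) = (-27 + 13) + 1221 = -14 + 1221 = 1207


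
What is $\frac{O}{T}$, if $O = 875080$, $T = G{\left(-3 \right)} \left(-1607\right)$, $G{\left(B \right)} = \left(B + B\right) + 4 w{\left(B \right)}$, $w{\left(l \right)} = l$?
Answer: $\frac{437540}{14463} \approx 30.252$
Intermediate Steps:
$G{\left(B \right)} = 6 B$ ($G{\left(B \right)} = \left(B + B\right) + 4 B = 2 B + 4 B = 6 B$)
$T = 28926$ ($T = 6 \left(-3\right) \left(-1607\right) = \left(-18\right) \left(-1607\right) = 28926$)
$\frac{O}{T} = \frac{875080}{28926} = 875080 \cdot \frac{1}{28926} = \frac{437540}{14463}$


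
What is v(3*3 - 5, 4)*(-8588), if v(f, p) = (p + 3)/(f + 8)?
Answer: -15029/3 ≈ -5009.7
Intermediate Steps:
v(f, p) = (3 + p)/(8 + f)
v(3*3 - 5, 4)*(-8588) = ((3 + 4)/(8 + (3*3 - 5)))*(-8588) = (7/(8 + (9 - 5)))*(-8588) = (7/(8 + 4))*(-8588) = (7/12)*(-8588) = -15029/3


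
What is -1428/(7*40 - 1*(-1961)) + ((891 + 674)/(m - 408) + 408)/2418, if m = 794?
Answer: -108487019/232403652 ≈ -0.46680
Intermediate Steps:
-1428/(7*40 - 1*(-1961)) + ((891 + 674)/(m - 408) + 408)/2418 = -1428/(7*40 - 1*(-1961)) + ((891 + 674)/(794 - 408) + 408)/2418 = -1428/(280 + 1961) + (1565/386 + 408)*(1/2418) = -1428/2241 + (1565*(1/386) + 408)*(1/2418) = -1428*1/2241 + (1565/386 + 408)*(1/2418) = -476/747 + (159053/386)*(1/2418) = -476/747 + 159053/933348 = -108487019/232403652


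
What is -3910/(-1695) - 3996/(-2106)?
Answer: 6176/1469 ≈ 4.2042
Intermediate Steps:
-3910/(-1695) - 3996/(-2106) = -3910*(-1/1695) - 3996*(-1/2106) = 782/339 + 74/39 = 6176/1469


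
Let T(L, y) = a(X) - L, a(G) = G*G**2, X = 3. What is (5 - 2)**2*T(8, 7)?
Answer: 171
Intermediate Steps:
a(G) = G**3
T(L, y) = 27 - L (T(L, y) = 3**3 - L = 27 - L)
(5 - 2)**2*T(8, 7) = (5 - 2)**2*(27 - 1*8) = 3**2*(27 - 8) = 9*19 = 171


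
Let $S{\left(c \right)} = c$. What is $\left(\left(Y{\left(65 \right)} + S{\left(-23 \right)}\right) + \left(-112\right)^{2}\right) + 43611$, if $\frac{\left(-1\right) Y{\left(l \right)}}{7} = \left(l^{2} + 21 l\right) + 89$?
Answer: $16379$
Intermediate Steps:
$Y{\left(l \right)} = -623 - 147 l - 7 l^{2}$ ($Y{\left(l \right)} = - 7 \left(\left(l^{2} + 21 l\right) + 89\right) = - 7 \left(89 + l^{2} + 21 l\right) = -623 - 147 l - 7 l^{2}$)
$\left(\left(Y{\left(65 \right)} + S{\left(-23 \right)}\right) + \left(-112\right)^{2}\right) + 43611 = \left(\left(\left(-623 - 9555 - 7 \cdot 65^{2}\right) - 23\right) + \left(-112\right)^{2}\right) + 43611 = \left(\left(\left(-623 - 9555 - 29575\right) - 23\right) + 12544\right) + 43611 = \left(\left(-39753 - 23\right) + 12544\right) + 43611 = \left(-39776 + 12544\right) + 43611 = -27232 + 43611 = 16379$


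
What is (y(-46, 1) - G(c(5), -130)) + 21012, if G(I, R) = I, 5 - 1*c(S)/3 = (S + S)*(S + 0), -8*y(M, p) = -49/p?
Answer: 169225/8 ≈ 21153.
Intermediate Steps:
y(M, p) = 49/(8*p) (y(M, p) = -(-49)/(8*p) = 49/(8*p))
c(S) = 15 - 6*S**2 (c(S) = 15 - 3*(S + S)*(S + 0) = 15 - 3*2*S*S = 15 - 6*S**2)
(y(-46, 1) - G(c(5), -130)) + 21012 = ((49/8)/1 - (15 - 6*5**2)) + 21012 = ((49/8)*1 - (15 - 6*25)) + 21012 = (49/8 - (15 - 150)) + 21012 = (49/8 - 1*(-135)) + 21012 = (49/8 + 135) + 21012 = 1129/8 + 21012 = 169225/8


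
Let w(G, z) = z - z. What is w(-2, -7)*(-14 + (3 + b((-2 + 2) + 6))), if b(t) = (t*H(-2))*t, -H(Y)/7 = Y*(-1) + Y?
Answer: 0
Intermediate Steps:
w(G, z) = 0
H(Y) = 0 (H(Y) = -7*(Y*(-1) + Y) = -7*(-Y + Y) = -7*0 = 0)
b(t) = 0 (b(t) = (t*0)*t = 0*t = 0)
w(-2, -7)*(-14 + (3 + b((-2 + 2) + 6))) = 0*(-14 + (3 + 0)) = 0*(-14 + 3) = 0*(-11) = 0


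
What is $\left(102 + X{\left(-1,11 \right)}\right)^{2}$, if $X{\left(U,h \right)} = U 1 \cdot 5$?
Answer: $9409$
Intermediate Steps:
$X{\left(U,h \right)} = 5 U$ ($X{\left(U,h \right)} = U 5 = 5 U$)
$\left(102 + X{\left(-1,11 \right)}\right)^{2} = \left(102 + 5 \left(-1\right)\right)^{2} = \left(102 - 5\right)^{2} = 97^{2} = 9409$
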